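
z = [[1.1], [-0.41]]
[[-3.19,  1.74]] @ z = [[-4.22]]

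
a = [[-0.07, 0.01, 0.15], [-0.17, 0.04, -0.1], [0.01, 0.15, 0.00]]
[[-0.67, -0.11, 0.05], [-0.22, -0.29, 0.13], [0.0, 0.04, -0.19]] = a@[[3.02,1.70,-0.99], [-0.2,0.12,-1.22], [-3.06,0.04,-0.06]]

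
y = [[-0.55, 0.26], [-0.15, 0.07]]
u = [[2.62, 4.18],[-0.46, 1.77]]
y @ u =[[-1.56, -1.84], [-0.43, -0.50]]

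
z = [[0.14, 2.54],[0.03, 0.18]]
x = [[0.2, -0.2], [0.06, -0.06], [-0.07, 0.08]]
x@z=[[0.02, 0.47],[0.01, 0.14],[-0.01, -0.16]]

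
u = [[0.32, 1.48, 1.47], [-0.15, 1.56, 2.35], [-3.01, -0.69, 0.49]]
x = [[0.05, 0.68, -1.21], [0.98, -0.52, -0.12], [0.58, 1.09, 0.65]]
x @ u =[[3.56, 1.97, 1.08], [0.75, 0.72, 0.16], [-1.93, 2.11, 3.73]]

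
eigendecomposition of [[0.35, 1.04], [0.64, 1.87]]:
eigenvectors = [[-0.95, -0.49],[0.32, -0.87]]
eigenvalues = [-0.0, 2.22]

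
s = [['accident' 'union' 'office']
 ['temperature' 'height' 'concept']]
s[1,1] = 'height'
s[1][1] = 'height'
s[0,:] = ['accident', 'union', 'office']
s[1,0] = 'temperature'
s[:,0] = ['accident', 'temperature']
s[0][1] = 'union'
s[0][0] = 'accident'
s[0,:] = ['accident', 'union', 'office']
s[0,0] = 'accident'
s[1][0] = 'temperature'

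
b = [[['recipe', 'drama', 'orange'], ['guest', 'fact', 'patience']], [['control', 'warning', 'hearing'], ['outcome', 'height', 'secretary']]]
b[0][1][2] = 'patience'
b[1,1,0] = 'outcome'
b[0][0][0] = 'recipe'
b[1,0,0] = 'control'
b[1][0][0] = 'control'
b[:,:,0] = [['recipe', 'guest'], ['control', 'outcome']]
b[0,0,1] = 'drama'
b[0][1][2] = 'patience'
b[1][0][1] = 'warning'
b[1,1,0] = 'outcome'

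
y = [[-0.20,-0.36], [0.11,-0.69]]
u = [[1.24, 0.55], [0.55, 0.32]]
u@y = [[-0.19,-0.83], [-0.07,-0.42]]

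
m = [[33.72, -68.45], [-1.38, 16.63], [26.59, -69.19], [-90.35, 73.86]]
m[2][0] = 26.59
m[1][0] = -1.38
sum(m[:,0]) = -31.42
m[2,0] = 26.59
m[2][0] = 26.59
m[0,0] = 33.72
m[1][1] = 16.63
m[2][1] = -69.19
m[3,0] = -90.35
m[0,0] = 33.72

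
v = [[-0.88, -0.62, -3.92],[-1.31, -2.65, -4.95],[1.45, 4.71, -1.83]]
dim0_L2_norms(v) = [2.14, 5.44, 6.57]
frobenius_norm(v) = 8.80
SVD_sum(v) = [[-0.97, -1.73, -3.32], [-1.44, -2.58, -4.95], [0.23, 0.4, 0.77]] + [[0.28, 1.04, -0.63], [-0.01, -0.02, 0.01], [1.18, 4.32, -2.60]] + [[-0.2, 0.07, 0.02], [0.14, -0.05, -0.02], [0.05, -0.02, -0.01]]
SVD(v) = [[0.55,-0.23,-0.80], [0.82,0.01,0.57], [-0.13,-0.97,0.20]] @ diag([6.9965662356953064, 5.327457766858031, 0.2608728653433623]) @ [[-0.25, -0.45, -0.86],  [-0.23, -0.83, 0.5],  [0.94, -0.32, -0.11]]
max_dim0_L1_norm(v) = 10.7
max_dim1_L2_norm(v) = 5.77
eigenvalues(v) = [(-0.27+0j), (-2.54+5.4j), (-2.54-5.4j)]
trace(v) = -5.36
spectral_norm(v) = 7.00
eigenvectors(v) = [[-0.94+0.00j, (-0.06-0.44j), -0.06+0.44j], [(0.32+0j), 0.12-0.61j, (0.12+0.61j)], [(0.09+0j), -0.65+0.00j, (-0.65-0j)]]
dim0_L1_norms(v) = [3.64, 7.98, 10.7]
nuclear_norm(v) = 12.58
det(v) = -9.72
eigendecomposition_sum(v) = [[-0.22+0.00j,0.15+0.00j,0.05-0.00j], [(0.07-0j),-0.05-0.00j,(-0.02+0j)], [0.02-0.00j,-0.02-0.00j,-0.01+0.00j]] + [[-0.33+0.54j,(-0.39+1.69j),-1.98-0.33j],  [-0.69+0.56j,(-1.3+2.05j),(-2.47-1.37j)],  [(0.71+0.6j),2.36+0.93j,-0.91+2.81j]] + [[-0.33-0.54j, (-0.39-1.69j), (-1.98+0.33j)], [(-0.69-0.56j), -1.30-2.05j, (-2.47+1.37j)], [(0.71-0.6j), (2.36-0.93j), (-0.91-2.81j)]]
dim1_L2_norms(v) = [4.07, 5.77, 5.26]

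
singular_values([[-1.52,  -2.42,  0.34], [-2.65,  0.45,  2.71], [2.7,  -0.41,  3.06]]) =[4.16, 4.05, 2.44]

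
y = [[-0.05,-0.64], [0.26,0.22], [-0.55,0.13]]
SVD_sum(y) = [[-0.11, -0.63],[0.04, 0.26],[0.01, 0.04]] + [[0.06, -0.01], [0.22, -0.04], [-0.56, 0.09]]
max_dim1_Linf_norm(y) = 0.64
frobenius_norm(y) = 0.92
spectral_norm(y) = 0.69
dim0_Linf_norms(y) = [0.55, 0.64]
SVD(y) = [[-0.92, -0.09], [0.38, -0.36], [0.05, 0.93]] @ diag([0.6912856825595116, 0.6079671907991663]) @ [[0.17, 0.99],[-0.99, 0.17]]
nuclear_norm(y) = 1.30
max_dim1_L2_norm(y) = 0.64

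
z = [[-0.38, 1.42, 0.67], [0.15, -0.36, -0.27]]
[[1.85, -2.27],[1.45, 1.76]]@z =[[-1.04, 3.44, 1.85], [-0.29, 1.43, 0.5]]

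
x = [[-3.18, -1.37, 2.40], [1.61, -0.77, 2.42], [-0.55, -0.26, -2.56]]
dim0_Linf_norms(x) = [3.18, 1.37, 2.56]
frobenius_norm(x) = 5.81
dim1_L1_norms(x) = [6.95, 4.8, 3.37]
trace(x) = -6.51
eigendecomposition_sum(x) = [[(-1.63+0.39j), (-1.11-0.19j), (0.05+3.91j)], [(0.86+1.08j), 0.24+0.90j, (2.9-1.4j)], [(-0.27-0.41j), (-0.06-0.33j), (-1.08+0.4j)]] + [[-1.63-0.39j, -1.11+0.19j, (0.05-3.91j)], [0.86-1.08j, 0.24-0.90j, 2.90+1.40j], [-0.27+0.41j, -0.06+0.33j, -1.08-0.40j]] + [[(0.07+0j), (0.86+0j), 2.30+0.00j], [-0.11-0.00j, -1.26-0.00j, (-3.38-0j)], [-0.01-0.00j, -0.15-0.00j, (-0.4-0j)]]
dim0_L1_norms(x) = [5.34, 2.4, 7.38]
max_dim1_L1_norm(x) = 6.95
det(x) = -14.11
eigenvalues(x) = [(-2.46+1.69j), (-2.46-1.69j), (-1.58+0j)]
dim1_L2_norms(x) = [4.21, 3.01, 2.63]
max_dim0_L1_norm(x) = 7.38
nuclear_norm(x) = 8.93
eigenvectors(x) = [[(0.75+0j), (0.75-0j), (-0.56+0j)], [(-0.26-0.56j), (-0.26+0.56j), 0.82+0.00j], [0.07+0.21j, (0.07-0.21j), (0.1+0j)]]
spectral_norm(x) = 4.55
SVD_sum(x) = [[-1.45, -1.07, 3.27], [-0.67, -0.49, 1.5], [0.76, 0.56, -1.71]] + [[-1.76, -0.20, -0.84], [2.16, 0.25, 1.04], [-1.45, -0.17, -0.70]] + [[0.02,-0.1,-0.02],  [0.12,-0.52,-0.12],  [0.15,-0.65,-0.15]]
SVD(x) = [[-0.82,  0.56,  0.12],[-0.38,  -0.69,  0.62],[0.43,  0.46,  0.77]] @ diag([4.546245888497468, 3.501422801869864, 0.8866152964311237]) @ [[0.39, 0.29, -0.88], [-0.90, -0.1, -0.43], [0.21, -0.95, -0.22]]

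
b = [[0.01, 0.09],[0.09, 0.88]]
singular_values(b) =[0.89, 0.0]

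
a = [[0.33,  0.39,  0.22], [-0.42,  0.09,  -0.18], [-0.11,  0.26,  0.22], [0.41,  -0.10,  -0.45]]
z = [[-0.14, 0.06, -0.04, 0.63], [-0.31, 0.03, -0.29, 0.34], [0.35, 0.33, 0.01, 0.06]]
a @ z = [[-0.09, 0.10, -0.12, 0.35], [-0.03, -0.08, -0.01, -0.24], [0.01, 0.07, -0.07, 0.03], [-0.18, -0.13, 0.01, 0.2]]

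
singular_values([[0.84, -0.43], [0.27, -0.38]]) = [1.03, 0.2]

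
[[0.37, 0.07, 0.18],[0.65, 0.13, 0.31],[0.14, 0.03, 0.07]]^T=[[0.37,0.65,0.14], [0.07,0.13,0.03], [0.18,0.31,0.07]]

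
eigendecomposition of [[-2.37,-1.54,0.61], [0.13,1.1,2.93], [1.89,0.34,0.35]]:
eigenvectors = [[(0.84+0j), (0.33-0.16j), (0.33+0.16j)],[(0.29+0j), (-0.87+0j), -0.87-0.00j],[(-0.47+0j), -0.03-0.32j, (-0.03+0.32j)]]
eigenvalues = [(-3.24+0j), (1.16+1.09j), (1.16-1.09j)]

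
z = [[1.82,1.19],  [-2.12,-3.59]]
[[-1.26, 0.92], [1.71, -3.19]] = z@[[-0.62, -0.12],[-0.11, 0.96]]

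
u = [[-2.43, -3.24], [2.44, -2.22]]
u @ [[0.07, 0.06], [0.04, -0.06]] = [[-0.3, 0.05], [0.08, 0.28]]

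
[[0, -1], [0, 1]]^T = [[0, 0], [-1, 1]]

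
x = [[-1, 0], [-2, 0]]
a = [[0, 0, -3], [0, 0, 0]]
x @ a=[[0, 0, 3], [0, 0, 6]]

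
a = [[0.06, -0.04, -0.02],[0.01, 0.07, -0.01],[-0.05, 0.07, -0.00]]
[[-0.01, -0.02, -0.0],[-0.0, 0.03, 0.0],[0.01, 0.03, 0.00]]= a @ [[-0.15, -0.04, -0.05],[-0.01, 0.42, 0.02],[0.11, -0.15, 0.03]]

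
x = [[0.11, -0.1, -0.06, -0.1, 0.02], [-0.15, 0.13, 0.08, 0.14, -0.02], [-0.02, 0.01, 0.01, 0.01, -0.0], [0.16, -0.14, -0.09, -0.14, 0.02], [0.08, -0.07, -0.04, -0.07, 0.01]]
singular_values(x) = [0.44, 0.01, 0.01, 0.0, 0.0]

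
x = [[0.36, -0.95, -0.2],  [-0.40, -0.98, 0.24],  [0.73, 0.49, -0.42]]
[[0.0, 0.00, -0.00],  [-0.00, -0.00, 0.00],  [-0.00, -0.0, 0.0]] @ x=[[0.00,0.00,0.0], [0.00,0.00,0.0], [0.00,0.00,0.0]]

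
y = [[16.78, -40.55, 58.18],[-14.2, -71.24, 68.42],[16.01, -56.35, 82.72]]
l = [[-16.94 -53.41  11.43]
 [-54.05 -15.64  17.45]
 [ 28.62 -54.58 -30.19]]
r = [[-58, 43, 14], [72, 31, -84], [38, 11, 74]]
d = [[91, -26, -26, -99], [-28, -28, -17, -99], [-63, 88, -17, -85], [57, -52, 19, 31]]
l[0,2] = 11.43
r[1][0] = 72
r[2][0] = 38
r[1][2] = -84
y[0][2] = 58.18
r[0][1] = 43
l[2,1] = -54.58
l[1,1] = -15.64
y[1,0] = -14.2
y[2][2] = 82.72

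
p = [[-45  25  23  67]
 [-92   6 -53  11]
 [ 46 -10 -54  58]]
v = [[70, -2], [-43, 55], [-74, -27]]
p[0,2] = 23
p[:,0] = [-45, -92, 46]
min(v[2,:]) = -74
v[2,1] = -27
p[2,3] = 58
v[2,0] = -74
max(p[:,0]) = 46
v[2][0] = -74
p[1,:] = [-92, 6, -53, 11]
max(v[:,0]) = 70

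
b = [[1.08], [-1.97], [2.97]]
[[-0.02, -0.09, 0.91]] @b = [[2.86]]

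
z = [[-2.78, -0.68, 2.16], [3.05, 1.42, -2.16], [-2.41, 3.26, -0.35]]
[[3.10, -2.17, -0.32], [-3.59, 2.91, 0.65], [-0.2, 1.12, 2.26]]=z @ [[-0.60, 0.59, -0.21], [-0.45, 0.78, 0.51], [0.52, 0.0, -0.26]]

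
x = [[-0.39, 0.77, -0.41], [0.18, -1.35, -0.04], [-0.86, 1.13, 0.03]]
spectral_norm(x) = 2.09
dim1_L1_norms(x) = [1.57, 1.57, 2.02]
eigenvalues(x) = [0.43, -0.63, -1.51]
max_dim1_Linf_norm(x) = 1.35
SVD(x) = [[-0.42, -0.24, -0.87], [0.62, -0.78, -0.09], [-0.66, -0.58, 0.48]] @ diag([2.0919761700587642, 0.5113934120307442, 0.38615085399078425]) @ [[0.40, -0.91, 0.06],[0.89, 0.41, 0.22],[-0.23, -0.03, 0.97]]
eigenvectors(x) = [[-0.50, -0.71, -0.57],[-0.07, -0.14, 0.48],[0.87, -0.69, -0.67]]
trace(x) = -1.71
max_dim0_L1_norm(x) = 3.25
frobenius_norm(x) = 2.19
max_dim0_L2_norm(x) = 1.92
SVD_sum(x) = [[-0.36, 0.81, -0.05], [0.53, -1.19, 0.08], [-0.55, 1.26, -0.08]] + [[-0.11,-0.05,-0.03], [-0.35,-0.16,-0.09], [-0.26,-0.12,-0.07]] + [[0.08, 0.01, -0.33], [0.01, 0.0, -0.03], [-0.04, -0.01, 0.18]]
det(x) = 0.41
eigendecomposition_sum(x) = [[0.16,-0.03,-0.16], [0.02,-0.0,-0.02], [-0.28,0.06,0.28]] + [[-0.29,  -0.66,  -0.22], [-0.06,  -0.13,  -0.04], [-0.28,  -0.63,  -0.21]] + [[-0.26, 1.46, -0.03], [0.22, -1.22, 0.03], [-0.30, 1.71, -0.04]]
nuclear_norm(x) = 2.99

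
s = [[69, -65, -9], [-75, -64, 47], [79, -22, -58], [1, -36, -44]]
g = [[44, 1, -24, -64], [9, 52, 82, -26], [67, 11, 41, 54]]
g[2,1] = 11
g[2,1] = 11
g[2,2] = 41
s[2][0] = 79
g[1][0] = 9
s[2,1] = -22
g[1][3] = -26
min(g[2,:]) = 11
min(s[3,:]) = -44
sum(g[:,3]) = -36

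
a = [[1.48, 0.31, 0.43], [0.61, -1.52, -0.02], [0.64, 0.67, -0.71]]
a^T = [[1.48, 0.61, 0.64], [0.31, -1.52, 0.67], [0.43, -0.02, -0.71]]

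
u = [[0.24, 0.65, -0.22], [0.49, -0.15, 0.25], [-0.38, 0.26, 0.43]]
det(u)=-0.245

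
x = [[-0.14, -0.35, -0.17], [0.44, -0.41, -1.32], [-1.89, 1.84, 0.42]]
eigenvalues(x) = [(-0.5+0j), (0.18+1.5j), (0.18-1.5j)]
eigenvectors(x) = [[-0.74+0.00j,0.14+0.00j,0.14-0.00j], [(-0.61+0j),(0.24-0.6j),(0.24+0.6j)], [(-0.29+0j),(-0.75+0j),(-0.75-0j)]]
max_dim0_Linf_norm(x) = 1.89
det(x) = -1.13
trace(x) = -0.13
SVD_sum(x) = [[0.13, -0.13, -0.06], [0.66, -0.65, -0.30], [-1.79, 1.77, 0.81]] + [[-0.03, 0.02, -0.12], [-0.25, 0.21, -1.02], [-0.09, 0.08, -0.39]] + [[-0.24, -0.25, 0.01], [0.03, 0.03, -0.00], [-0.01, -0.01, 0.00]]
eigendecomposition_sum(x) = [[(-0.46+0j), -0.00-0.00j, -0.09+0.00j], [-0.39+0.00j, (-0-0j), -0.07+0.00j], [(-0.18+0j), (-0-0j), -0.03+0.00j]] + [[(0.16+0.03j), (-0.17+0.02j), (-0.04-0.13j)], [(0.41-0.64j), -0.20+0.78j, (-0.62-0.04j)], [-0.86-0.17j, 0.92-0.11j, 0.23+0.68j]] + [[(0.16-0.03j), -0.17-0.02j, -0.04+0.13j], [(0.41+0.64j), (-0.2-0.78j), -0.62+0.04j], [(-0.86+0.17j), (0.92+0.11j), (0.23-0.68j)]]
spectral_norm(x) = 2.82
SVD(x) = [[0.07, -0.11, -0.99], [0.35, -0.93, 0.13], [-0.94, -0.35, -0.03]] @ diag([2.8209100842286765, 1.1537079235097243, 0.3473101264400992]) @ [[0.68,-0.67,-0.31], [0.23,-0.2,0.95], [0.70,0.72,-0.02]]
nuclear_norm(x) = 4.32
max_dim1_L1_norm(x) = 4.15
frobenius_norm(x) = 3.07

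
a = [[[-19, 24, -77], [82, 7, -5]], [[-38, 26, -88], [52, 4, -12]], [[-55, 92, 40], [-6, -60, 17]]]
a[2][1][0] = -6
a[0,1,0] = 82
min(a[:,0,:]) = -88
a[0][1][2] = -5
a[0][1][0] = 82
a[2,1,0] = -6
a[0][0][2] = -77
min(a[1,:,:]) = -88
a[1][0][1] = 26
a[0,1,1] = 7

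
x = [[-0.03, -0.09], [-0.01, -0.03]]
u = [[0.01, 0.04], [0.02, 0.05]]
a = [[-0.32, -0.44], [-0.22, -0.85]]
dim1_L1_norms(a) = [0.76, 1.07]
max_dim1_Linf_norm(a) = 0.85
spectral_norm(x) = 0.10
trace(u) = 0.06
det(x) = -0.00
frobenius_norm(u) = 0.07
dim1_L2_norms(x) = [0.09, 0.03]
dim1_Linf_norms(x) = [0.09, 0.03]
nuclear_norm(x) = 0.10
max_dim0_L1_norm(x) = 0.12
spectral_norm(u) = 0.07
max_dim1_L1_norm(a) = 1.07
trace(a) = -1.17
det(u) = -0.00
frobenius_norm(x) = 0.10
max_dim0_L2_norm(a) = 0.96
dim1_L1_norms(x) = [0.12, 0.04]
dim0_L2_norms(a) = [0.39, 0.96]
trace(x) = -0.06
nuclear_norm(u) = 0.07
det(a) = 0.18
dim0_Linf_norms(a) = [0.32, 0.85]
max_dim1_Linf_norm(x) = 0.09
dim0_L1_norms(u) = [0.03, 0.09]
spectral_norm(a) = 1.02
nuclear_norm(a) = 1.19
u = a @ x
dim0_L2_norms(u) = [0.02, 0.06]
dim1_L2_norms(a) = [0.54, 0.88]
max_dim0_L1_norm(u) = 0.09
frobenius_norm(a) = 1.03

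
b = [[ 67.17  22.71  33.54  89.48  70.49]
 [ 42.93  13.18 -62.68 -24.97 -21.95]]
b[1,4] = -21.95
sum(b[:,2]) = -29.14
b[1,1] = 13.18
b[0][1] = 22.71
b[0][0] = 67.17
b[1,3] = -24.97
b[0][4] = 70.49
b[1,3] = -24.97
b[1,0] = 42.93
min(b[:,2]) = -62.68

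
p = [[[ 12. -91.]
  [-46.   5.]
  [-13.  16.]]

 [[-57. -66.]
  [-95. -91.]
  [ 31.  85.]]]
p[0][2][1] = 16.0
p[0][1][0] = -46.0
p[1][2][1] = 85.0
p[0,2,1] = 16.0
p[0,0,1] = -91.0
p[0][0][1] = -91.0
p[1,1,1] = -91.0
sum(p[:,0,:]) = -202.0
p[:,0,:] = [[12.0, -91.0], [-57.0, -66.0]]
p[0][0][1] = -91.0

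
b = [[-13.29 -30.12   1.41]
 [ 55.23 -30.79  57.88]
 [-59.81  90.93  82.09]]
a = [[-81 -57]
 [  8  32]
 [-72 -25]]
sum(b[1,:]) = 82.32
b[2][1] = 90.93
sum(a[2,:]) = -97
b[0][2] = 1.41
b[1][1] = -30.79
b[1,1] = -30.79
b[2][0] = -59.81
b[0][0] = -13.29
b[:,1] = [-30.12, -30.79, 90.93]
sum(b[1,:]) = 82.32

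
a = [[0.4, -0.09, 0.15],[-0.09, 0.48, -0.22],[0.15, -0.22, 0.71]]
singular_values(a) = [0.9, 0.35, 0.34]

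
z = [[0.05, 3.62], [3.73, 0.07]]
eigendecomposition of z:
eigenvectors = [[-0.7, -0.70], [0.71, -0.71]]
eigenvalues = [-3.61, 3.73]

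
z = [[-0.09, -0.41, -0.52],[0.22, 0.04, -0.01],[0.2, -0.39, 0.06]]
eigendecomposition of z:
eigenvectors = [[0.80+0.00j,  0.80-0.00j,  (-0.45+0j)],[(-0.1-0.34j),  (-0.1+0.34j),  -0.55+0.00j],[(0.11-0.46j),  0.11+0.46j,  (0.71+0j)]]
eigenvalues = [(-0.11+0.47j), (-0.11-0.47j), (0.23+0j)]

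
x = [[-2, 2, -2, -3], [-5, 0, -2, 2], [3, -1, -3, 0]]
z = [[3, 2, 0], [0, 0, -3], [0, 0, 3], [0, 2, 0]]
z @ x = [[-16, 6, -10, -5], [-9, 3, 9, 0], [9, -3, -9, 0], [-10, 0, -4, 4]]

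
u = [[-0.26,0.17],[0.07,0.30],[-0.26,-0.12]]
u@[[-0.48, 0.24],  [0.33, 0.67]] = [[0.18, 0.05], [0.07, 0.22], [0.09, -0.14]]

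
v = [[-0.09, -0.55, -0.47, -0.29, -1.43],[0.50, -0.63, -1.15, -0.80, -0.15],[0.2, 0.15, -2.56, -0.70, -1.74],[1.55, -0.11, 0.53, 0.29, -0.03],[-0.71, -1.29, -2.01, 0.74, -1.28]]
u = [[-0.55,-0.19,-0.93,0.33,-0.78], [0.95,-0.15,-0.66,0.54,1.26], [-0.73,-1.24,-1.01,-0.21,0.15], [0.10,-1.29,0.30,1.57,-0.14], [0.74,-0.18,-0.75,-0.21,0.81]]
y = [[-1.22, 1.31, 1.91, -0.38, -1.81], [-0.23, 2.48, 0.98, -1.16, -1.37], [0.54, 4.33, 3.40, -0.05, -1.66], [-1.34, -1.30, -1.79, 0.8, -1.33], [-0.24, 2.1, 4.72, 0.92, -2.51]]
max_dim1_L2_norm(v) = 3.18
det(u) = -2.29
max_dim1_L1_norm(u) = 3.56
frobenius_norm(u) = 3.80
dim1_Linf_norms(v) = [1.43, 1.15, 2.56, 1.55, 2.01]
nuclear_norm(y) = 15.97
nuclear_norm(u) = 7.51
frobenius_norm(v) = 5.16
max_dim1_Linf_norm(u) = 1.57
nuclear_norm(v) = 9.62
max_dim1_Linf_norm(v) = 2.56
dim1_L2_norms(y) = [3.21, 3.22, 5.78, 3.02, 5.82]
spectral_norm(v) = 4.37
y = v @ u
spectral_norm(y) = 8.94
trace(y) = 2.95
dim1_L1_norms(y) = [6.63, 6.22, 9.98, 6.56, 10.49]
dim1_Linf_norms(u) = [0.93, 1.26, 1.24, 1.57, 0.81]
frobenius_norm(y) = 9.85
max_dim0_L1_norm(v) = 6.72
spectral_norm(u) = 2.34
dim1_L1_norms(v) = [2.83, 3.23, 5.35, 2.51, 6.03]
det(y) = 24.75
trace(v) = -4.27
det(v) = -10.77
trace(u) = 0.67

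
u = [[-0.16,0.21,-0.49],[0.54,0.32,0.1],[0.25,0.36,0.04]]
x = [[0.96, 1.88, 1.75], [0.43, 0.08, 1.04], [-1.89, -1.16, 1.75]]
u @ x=[[0.86, 0.28, -0.92],[0.47, 0.92, 1.45],[0.32, 0.45, 0.88]]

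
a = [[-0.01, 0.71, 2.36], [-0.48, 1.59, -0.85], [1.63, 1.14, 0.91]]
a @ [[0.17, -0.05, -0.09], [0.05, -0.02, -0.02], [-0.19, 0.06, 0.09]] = [[-0.41, 0.13, 0.20], [0.16, -0.06, -0.07], [0.16, -0.05, -0.09]]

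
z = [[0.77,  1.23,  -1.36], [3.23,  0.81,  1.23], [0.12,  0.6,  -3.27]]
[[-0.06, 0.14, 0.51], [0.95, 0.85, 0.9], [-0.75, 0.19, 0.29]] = z @ [[0.16, 0.34, 0.24], [0.14, -0.19, 0.22], [0.26, -0.08, -0.04]]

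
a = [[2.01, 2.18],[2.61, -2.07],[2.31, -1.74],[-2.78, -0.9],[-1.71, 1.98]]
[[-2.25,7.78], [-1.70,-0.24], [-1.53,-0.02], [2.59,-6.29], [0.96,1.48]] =a @[[-0.85, 1.58], [-0.25, 2.11]]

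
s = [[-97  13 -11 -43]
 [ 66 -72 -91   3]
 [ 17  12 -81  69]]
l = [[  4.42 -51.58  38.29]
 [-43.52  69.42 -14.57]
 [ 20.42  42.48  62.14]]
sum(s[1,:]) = -94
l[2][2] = 62.14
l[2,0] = 20.42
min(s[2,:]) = -81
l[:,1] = [-51.58, 69.42, 42.48]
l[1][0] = -43.52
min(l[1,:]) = -43.52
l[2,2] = 62.14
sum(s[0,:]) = -138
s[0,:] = [-97, 13, -11, -43]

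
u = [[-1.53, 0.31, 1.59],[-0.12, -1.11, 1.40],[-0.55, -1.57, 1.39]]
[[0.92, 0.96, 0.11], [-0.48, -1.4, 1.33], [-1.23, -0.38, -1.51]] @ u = [[-1.58,-0.95,2.96], [0.17,-0.68,-0.87], [2.76,2.41,-4.59]]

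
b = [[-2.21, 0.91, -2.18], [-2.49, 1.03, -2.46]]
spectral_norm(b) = 4.88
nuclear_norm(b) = 4.88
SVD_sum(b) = [[-2.21, 0.91, -2.18],[-2.49, 1.03, -2.46]] + [[-0.00, -0.0, 0.0], [0.00, 0.0, -0.00]]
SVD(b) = [[-0.66, -0.75], [-0.75, 0.66]] @ diag([4.8761860648289215, 0.0030759012080330676]) @ [[0.68,-0.28,0.67],  [0.57,0.78,-0.25]]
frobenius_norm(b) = 4.88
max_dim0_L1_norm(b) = 4.7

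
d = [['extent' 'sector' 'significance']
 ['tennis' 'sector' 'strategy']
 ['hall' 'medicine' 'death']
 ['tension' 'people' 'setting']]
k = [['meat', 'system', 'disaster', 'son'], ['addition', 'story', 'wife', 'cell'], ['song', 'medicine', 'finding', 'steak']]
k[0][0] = 'meat'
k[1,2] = 'wife'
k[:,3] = ['son', 'cell', 'steak']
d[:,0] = ['extent', 'tennis', 'hall', 'tension']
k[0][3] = 'son'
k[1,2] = 'wife'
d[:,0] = ['extent', 'tennis', 'hall', 'tension']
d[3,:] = ['tension', 'people', 'setting']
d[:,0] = ['extent', 'tennis', 'hall', 'tension']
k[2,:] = ['song', 'medicine', 'finding', 'steak']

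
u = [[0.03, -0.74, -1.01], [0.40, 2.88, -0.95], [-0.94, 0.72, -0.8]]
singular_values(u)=[3.2, 1.39, 0.89]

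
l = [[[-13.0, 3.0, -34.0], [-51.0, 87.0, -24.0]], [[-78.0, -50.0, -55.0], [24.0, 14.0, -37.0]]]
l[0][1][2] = -24.0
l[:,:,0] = [[-13.0, -51.0], [-78.0, 24.0]]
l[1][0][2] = -55.0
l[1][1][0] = 24.0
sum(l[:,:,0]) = -118.0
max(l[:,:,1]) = 87.0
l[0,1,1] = 87.0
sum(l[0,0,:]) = -44.0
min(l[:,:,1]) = -50.0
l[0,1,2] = -24.0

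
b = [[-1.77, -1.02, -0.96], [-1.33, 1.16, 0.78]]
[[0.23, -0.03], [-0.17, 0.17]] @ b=[[-0.37,-0.27,-0.24],  [0.07,0.37,0.30]]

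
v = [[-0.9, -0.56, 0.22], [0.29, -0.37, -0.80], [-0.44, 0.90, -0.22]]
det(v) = -0.933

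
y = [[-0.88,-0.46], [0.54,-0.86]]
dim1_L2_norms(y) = [0.99, 1.02]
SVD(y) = [[-0.60, 0.8], [0.80, 0.6]] @ diag([1.0446751254498712, 0.9622130129375178]) @ [[0.92, -0.39], [-0.39, -0.92]]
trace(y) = -1.74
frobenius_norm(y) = 1.42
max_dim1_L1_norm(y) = 1.4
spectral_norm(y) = 1.04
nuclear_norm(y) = 2.01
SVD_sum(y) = [[-0.58, 0.25], [0.77, -0.33]] + [[-0.3,-0.71], [-0.23,-0.53]]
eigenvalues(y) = [(-0.87+0.5j), (-0.87-0.5j)]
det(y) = 1.01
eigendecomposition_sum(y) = [[-0.44+0.24j, (-0.23-0.4j)], [0.27+0.47j, (-0.43+0.26j)]] + [[(-0.44-0.24j), -0.23+0.40j], [(0.27-0.47j), -0.43-0.26j]]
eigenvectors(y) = [[0.01-0.68j, 0.01+0.68j], [-0.73+0.00j, -0.73-0.00j]]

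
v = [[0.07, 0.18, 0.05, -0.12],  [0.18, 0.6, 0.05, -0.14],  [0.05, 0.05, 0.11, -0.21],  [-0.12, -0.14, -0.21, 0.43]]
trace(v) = 1.21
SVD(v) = [[-0.3, -0.02, 0.48, 0.83], [-0.75, -0.61, -0.15, -0.2], [-0.24, 0.37, -0.80, 0.39], [0.54, -0.70, -0.31, 0.36]] @ diag([0.7871318684393338, 0.4162498434448097, 0.007644386299318051, 0.001026098183461206]) @ [[-0.30, -0.75, -0.24, 0.54],[-0.02, -0.61, 0.37, -0.70],[0.48, -0.15, -0.8, -0.31],[-0.83, 0.2, -0.39, -0.36]]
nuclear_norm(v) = 1.21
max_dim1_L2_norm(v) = 0.64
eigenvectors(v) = [[0.3, 0.02, 0.83, -0.48], [0.75, 0.61, -0.20, 0.15], [0.24, -0.37, 0.39, 0.8], [-0.54, 0.7, 0.36, 0.31]]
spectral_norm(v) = 0.79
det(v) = -0.00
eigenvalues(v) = [0.79, 0.42, -0.0, 0.01]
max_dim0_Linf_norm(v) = 0.6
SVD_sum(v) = [[0.07, 0.17, 0.06, -0.12],  [0.17, 0.44, 0.14, -0.32],  [0.06, 0.14, 0.05, -0.1],  [-0.12, -0.32, -0.1, 0.23]] + [[0.0,0.01,-0.0,0.01],[0.01,0.16,-0.1,0.18],[-0.00,-0.10,0.06,-0.11],[0.01,0.18,-0.11,0.2]] + [[0.00,  -0.0,  -0.0,  -0.00], [-0.0,  0.0,  0.0,  0.00], [-0.0,  0.00,  0.0,  0.00], [-0.0,  0.0,  0.0,  0.0]] + [[-0.0, 0.00, -0.00, -0.00], [0.0, -0.00, 0.00, 0.00], [-0.0, 0.0, -0.00, -0.00], [-0.00, 0.0, -0.0, -0.00]]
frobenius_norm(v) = 0.89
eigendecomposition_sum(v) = [[0.07, 0.17, 0.06, -0.12], [0.17, 0.44, 0.14, -0.32], [0.06, 0.14, 0.05, -0.10], [-0.12, -0.32, -0.10, 0.23]] + [[0.00, 0.01, -0.00, 0.01], [0.01, 0.16, -0.1, 0.18], [-0.0, -0.10, 0.06, -0.11], [0.01, 0.18, -0.11, 0.20]] + [[-0.0, 0.00, -0.00, -0.0],[0.0, -0.00, 0.00, 0.00],[-0.00, 0.0, -0.00, -0.00],[-0.00, 0.00, -0.0, -0.00]] + [[0.0, -0.00, -0.0, -0.0], [-0.00, 0.0, 0.00, 0.00], [-0.00, 0.0, 0.00, 0.0], [-0.00, 0.0, 0.00, 0.0]]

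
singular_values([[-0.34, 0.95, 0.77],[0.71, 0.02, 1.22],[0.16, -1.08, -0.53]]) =[1.89, 1.22, 0.22]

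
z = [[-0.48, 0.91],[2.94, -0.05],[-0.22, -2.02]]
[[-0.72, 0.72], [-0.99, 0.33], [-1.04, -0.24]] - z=[[-0.24,-0.19], [-3.93,0.38], [-0.82,1.78]]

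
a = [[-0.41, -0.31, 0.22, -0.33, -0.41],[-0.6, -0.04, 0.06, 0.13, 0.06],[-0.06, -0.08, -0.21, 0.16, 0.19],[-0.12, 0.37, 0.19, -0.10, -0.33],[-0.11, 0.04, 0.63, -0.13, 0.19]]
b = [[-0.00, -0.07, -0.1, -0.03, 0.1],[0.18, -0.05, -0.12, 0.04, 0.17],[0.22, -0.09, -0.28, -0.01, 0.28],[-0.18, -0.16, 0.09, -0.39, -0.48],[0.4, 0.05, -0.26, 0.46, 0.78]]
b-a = [[0.41,0.24,-0.32,0.30,0.51], [0.78,-0.01,-0.18,-0.09,0.11], [0.28,-0.01,-0.07,-0.17,0.09], [-0.06,-0.53,-0.1,-0.29,-0.15], [0.51,0.01,-0.89,0.59,0.59]]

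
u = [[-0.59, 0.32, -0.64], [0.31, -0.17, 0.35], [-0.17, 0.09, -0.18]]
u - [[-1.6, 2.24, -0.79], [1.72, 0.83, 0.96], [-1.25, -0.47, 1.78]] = [[1.01, -1.92, 0.15], [-1.41, -1.00, -0.61], [1.08, 0.56, -1.96]]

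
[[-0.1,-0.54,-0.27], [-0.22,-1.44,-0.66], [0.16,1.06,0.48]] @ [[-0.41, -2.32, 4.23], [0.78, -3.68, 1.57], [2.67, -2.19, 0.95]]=[[-1.10, 2.81, -1.53], [-2.8, 7.26, -3.82], [2.04, -5.32, 2.80]]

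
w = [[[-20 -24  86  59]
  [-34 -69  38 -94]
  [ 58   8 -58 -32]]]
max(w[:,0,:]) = 86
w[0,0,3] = 59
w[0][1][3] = -94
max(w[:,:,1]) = 8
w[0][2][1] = 8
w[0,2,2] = -58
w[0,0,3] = 59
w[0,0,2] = 86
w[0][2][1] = 8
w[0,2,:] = [58, 8, -58, -32]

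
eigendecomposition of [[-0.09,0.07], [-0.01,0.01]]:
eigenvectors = [[-0.99, -0.6],[-0.11, -0.80]]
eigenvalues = [-0.08, 0.0]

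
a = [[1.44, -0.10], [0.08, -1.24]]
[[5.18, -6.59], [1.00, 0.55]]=a@[[3.56, -4.63], [-0.58, -0.74]]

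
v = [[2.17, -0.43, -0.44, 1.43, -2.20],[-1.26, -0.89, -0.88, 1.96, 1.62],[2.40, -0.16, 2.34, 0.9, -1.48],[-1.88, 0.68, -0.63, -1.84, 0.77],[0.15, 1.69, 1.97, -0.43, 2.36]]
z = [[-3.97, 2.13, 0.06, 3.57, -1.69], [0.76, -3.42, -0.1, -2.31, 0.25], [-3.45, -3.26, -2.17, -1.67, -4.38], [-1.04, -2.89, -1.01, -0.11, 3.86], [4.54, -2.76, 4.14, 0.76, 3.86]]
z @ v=[[-18.12, -0.63, -5.57, -7.29, 10.86], [10.10, 1.58, 4.39, -1.56, -8.25], [-6.10, -3.81, -8.27, -8.32, -6.10], [-0.25, 9.63, 8.31, -9.52, 8.13], [22.42, 6.88, 17.24, 1.75, -10.89]]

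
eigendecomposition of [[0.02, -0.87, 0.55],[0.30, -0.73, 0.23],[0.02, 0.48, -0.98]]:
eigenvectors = [[-0.72+0.00j, (-0.72-0j), -0.52+0.00j],[(-0.39+0.42j), (-0.39-0.42j), -0.11+0.00j],[(-0.18+0.36j), (-0.18-0.36j), 0.84+0.00j]]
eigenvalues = [(-0.32+0.23j), (-0.32-0.23j), (-1.06+0j)]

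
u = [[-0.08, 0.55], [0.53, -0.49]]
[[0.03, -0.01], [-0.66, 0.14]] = u @[[-1.38, 0.29], [-0.15, 0.03]]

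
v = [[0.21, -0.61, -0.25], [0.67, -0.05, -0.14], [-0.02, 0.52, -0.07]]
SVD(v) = [[-0.74, 0.26, 0.62], [-0.50, -0.83, -0.24], [0.45, -0.49, 0.75]] @ diag([0.8966316857731664, 0.6234709891723058, 0.18092967066812715]) @ [[-0.56, 0.79, 0.25], [-0.79, -0.6, 0.14], [-0.26, 0.12, -0.96]]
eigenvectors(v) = [[-0.21-0.58j, (-0.21+0.58j), 0.25+0.00j], [-0.64+0.00j, (-0.64-0j), -0.22+0.00j], [(-0.12+0.44j), (-0.12-0.44j), 0.94+0.00j]]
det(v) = -0.10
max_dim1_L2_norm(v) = 0.69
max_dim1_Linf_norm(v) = 0.67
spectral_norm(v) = 0.90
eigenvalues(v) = [(0.14+0.7j), (0.14-0.7j), (-0.2+0j)]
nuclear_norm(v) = 1.70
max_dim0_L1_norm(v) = 1.18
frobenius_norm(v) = 1.11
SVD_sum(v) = [[0.37, -0.53, -0.16], [0.25, -0.35, -0.11], [-0.23, 0.32, 0.10]] + [[-0.13,-0.1,0.02], [0.41,0.31,-0.07], [0.24,0.18,-0.04]] + [[-0.03, 0.01, -0.11], [0.01, -0.01, 0.04], [-0.03, 0.02, -0.13]]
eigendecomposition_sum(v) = [[(0.12+0.29j),-0.31+0.10j,(-0.11-0.05j)], [0.32-0.02j,-0.02+0.34j,-0.09+0.08j], [(0.05-0.22j),0.23+0.07j,0.04+0.07j]] + [[0.12-0.29j, -0.31-0.10j, -0.11+0.05j], [0.32+0.02j, (-0.02-0.34j), -0.09-0.08j], [(0.05+0.22j), (0.23-0.07j), 0.04-0.07j]] + [[(-0.03-0j),0.02+0.00j,(-0.04-0j)], [(0.03+0j),(-0.02-0j),0.04+0.00j], [-0.11-0.00j,0.06+0.00j,(-0.15-0j)]]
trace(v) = 0.09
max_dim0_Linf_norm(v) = 0.67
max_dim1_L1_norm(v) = 1.07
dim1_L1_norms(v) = [1.07, 0.86, 0.61]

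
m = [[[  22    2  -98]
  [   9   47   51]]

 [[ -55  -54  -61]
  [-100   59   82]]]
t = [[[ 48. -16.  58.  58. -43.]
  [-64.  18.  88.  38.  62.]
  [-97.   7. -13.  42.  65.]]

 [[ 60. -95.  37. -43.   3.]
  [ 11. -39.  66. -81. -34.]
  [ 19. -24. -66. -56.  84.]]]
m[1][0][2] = -61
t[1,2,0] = 19.0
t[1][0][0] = 60.0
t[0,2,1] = 7.0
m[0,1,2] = 51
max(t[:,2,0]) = 19.0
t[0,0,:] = [48.0, -16.0, 58.0, 58.0, -43.0]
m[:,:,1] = [[2, 47], [-54, 59]]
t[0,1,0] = -64.0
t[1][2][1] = -24.0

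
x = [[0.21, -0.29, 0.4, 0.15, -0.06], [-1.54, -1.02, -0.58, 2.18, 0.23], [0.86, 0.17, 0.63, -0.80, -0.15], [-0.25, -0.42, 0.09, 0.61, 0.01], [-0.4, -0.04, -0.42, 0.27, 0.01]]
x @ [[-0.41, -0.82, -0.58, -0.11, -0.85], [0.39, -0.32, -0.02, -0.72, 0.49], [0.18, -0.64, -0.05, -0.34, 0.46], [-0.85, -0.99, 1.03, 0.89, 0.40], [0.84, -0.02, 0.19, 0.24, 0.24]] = [[-0.31,-0.48,0.01,0.17,-0.09], [-1.53,-0.2,3.23,3.10,1.47], [0.38,-0.37,-1.39,-1.18,-0.71], [-0.56,-0.32,0.78,0.84,0.29], [-0.15,0.34,0.53,0.46,0.24]]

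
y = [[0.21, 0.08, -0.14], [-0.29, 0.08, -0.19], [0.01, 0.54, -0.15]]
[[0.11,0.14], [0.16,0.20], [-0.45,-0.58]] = y @ [[0.04,0.05],[-1.22,-1.57],[-1.41,-1.81]]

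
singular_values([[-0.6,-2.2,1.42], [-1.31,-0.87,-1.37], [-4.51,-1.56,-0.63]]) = [5.25, 2.48, 1.04]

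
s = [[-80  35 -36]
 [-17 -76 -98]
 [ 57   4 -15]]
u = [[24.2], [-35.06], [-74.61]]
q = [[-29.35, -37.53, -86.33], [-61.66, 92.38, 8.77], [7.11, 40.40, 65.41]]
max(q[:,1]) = 92.38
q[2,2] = 65.41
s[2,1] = 4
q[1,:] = [-61.66, 92.38, 8.77]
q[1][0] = -61.66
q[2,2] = 65.41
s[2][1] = 4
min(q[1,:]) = -61.66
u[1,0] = -35.06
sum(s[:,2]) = -149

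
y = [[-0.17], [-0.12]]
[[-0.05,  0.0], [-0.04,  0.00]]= y @ [[0.32, 0.00]]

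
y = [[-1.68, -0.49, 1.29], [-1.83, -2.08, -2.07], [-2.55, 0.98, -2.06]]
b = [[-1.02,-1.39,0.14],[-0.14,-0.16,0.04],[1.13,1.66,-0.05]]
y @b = [[3.24, 4.56, -0.32],[-0.18, -0.56, -0.24],[0.14, -0.03, -0.21]]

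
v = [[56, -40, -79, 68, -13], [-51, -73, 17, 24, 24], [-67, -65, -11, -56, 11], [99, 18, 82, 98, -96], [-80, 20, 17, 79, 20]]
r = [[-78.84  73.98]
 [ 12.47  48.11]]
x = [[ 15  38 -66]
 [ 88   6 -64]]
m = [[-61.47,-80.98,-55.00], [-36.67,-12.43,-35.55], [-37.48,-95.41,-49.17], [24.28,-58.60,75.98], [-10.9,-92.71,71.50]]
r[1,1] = 48.11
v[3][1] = 18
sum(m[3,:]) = 41.660000000000004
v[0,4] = -13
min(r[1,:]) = 12.47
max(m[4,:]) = 71.5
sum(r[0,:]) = -4.859999999999999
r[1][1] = 48.11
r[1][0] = 12.47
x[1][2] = -64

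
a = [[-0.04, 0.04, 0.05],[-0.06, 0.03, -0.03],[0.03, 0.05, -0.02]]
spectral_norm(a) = 0.09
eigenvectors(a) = [[0.72+0.00j, (0.05-0.48j), 0.05+0.48j], [(0.24+0j), (0.7+0j), 0.70-0.00j], [-0.65+0.00j, 0.11-0.51j, 0.11+0.51j]]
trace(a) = -0.03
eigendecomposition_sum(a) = [[(-0.04+0j), -0.00-0.00j, (0.04+0j)], [-0.01+0.00j, -0.00-0.00j, 0.01+0.00j], [(0.03-0j), 0j, -0.03-0.00j]] + [[-0.00+0.02j, 0.02-0.01j, 0.01+0.02j], [(-0.02+0j), (0.02+0.03j), -0.02+0.01j], [-0.00+0.02j, 0.02-0.01j, 0.01+0.02j]] + [[(-0-0.02j),(0.02+0.01j),(0.01-0.02j)], [(-0.02-0j),(0.02-0.03j),-0.02-0.01j], [(-0-0.02j),(0.02+0.01j),0.01-0.02j]]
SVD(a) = [[-0.73, 0.37, 0.57],[-0.68, -0.38, -0.63],[-0.02, -0.85, 0.53]] @ diag([0.08749989397098858, 0.06339869412674139, 0.05678357278376944]) @ [[0.8, -0.58, -0.18],[-0.28, -0.62, 0.74],[0.54, 0.54, 0.65]]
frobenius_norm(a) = 0.12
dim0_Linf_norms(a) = [0.06, 0.05, 0.05]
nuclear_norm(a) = 0.21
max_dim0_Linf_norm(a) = 0.06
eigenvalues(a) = [(-0.07+0j), (0.02+0.06j), (0.02-0.06j)]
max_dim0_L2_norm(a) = 0.08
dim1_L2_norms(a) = [0.08, 0.07, 0.06]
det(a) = -0.00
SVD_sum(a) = [[-0.05, 0.04, 0.01], [-0.05, 0.03, 0.01], [-0.0, 0.0, 0.0]] + [[-0.01, -0.01, 0.02], [0.01, 0.01, -0.02], [0.02, 0.03, -0.04]] + [[0.02, 0.02, 0.02], [-0.02, -0.02, -0.02], [0.02, 0.02, 0.02]]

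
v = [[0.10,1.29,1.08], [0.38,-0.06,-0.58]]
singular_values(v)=[1.74, 0.56]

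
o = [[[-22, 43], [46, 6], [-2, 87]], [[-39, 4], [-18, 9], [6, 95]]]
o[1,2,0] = 6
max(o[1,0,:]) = 4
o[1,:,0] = [-39, -18, 6]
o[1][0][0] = -39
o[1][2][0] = 6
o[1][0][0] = -39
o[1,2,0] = 6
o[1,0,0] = -39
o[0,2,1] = 87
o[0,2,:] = [-2, 87]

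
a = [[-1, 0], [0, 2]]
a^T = [[-1, 0], [0, 2]]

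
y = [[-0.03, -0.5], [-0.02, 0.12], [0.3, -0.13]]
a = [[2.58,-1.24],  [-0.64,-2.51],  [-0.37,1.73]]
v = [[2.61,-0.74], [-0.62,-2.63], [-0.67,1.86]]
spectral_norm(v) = 3.40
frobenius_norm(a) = 4.25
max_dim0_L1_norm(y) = 0.75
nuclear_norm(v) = 6.05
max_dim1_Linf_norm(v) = 2.63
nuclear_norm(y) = 0.83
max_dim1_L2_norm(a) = 2.86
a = v + y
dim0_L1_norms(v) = [3.9, 5.23]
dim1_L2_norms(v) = [2.71, 2.7, 1.98]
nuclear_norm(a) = 5.93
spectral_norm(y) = 0.53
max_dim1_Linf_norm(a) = 2.58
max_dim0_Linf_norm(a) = 2.58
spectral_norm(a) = 3.45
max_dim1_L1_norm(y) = 0.53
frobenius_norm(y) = 0.61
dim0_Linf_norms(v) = [2.61, 2.63]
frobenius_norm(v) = 4.31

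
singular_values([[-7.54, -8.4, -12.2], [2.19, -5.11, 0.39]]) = [16.68, 5.4]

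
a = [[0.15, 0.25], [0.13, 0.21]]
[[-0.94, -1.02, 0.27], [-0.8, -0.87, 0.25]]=a @ [[-2.05, -3.24, 4.28], [-2.55, -2.14, -1.48]]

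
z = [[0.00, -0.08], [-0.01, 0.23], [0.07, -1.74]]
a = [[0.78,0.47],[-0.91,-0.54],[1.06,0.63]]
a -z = [[0.78,0.55], [-0.90,-0.77], [0.99,2.37]]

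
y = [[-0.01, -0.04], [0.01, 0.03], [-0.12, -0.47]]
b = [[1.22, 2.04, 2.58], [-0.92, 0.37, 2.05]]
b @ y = [[-0.3, -1.20], [-0.23, -0.92]]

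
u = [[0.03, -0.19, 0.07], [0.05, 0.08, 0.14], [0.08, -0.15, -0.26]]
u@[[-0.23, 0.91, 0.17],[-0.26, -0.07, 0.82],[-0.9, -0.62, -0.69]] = [[-0.02, -0.00, -0.20], [-0.16, -0.05, -0.02], [0.25, 0.24, 0.07]]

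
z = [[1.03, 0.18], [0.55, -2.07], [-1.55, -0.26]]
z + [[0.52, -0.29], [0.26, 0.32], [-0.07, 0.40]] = [[1.55, -0.11],[0.81, -1.75],[-1.62, 0.14]]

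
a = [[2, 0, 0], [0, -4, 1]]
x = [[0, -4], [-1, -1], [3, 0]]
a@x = [[0, -8], [7, 4]]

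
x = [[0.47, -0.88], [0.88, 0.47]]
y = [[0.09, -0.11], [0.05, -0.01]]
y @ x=[[-0.05, -0.13],  [0.01, -0.05]]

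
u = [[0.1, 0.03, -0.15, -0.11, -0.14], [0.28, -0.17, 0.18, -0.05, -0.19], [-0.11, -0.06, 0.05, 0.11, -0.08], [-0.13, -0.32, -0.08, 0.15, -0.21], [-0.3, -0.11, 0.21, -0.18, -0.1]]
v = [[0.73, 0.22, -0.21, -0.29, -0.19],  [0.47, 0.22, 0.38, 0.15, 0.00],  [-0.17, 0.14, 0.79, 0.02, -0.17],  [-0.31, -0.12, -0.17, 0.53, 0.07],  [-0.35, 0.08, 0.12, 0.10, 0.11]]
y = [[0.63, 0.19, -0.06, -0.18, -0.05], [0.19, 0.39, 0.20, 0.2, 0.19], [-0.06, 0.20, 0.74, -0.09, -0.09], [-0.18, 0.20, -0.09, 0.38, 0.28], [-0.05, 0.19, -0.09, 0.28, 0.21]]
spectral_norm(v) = 1.12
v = u + y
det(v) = -0.01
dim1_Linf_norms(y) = [0.63, 0.39, 0.74, 0.38, 0.28]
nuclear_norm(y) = 2.36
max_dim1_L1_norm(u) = 0.9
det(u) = 0.00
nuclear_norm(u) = 1.64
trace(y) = 2.35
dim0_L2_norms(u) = [0.46, 0.38, 0.33, 0.29, 0.34]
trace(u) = 0.03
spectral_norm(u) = 0.52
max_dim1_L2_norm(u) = 0.44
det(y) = -0.00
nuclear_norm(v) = 2.90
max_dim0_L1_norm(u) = 0.92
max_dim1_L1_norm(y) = 1.18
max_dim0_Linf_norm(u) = 0.32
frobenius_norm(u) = 0.81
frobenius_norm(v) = 1.57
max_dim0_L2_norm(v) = 1.0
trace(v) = 2.38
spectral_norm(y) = 0.84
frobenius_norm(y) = 1.36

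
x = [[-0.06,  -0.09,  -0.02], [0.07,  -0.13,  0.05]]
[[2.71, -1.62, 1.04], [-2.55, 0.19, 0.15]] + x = [[2.65, -1.71, 1.02], [-2.48, 0.06, 0.2]]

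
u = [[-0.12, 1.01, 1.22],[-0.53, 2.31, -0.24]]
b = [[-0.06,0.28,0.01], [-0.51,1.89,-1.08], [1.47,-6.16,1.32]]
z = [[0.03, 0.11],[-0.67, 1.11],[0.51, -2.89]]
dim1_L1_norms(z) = [0.14, 1.78, 3.4]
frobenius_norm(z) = 3.21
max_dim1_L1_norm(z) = 3.4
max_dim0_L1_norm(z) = 4.11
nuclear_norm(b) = 7.45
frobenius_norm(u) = 2.86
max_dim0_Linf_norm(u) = 2.31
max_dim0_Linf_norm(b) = 6.16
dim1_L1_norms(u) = [2.35, 3.08]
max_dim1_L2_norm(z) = 2.93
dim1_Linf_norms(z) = [0.11, 1.11, 2.89]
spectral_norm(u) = 2.59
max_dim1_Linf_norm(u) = 2.31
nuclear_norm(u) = 3.81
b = z @ u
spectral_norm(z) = 3.18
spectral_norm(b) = 6.82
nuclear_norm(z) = 3.62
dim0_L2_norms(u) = [0.54, 2.52, 1.24]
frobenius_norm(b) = 6.85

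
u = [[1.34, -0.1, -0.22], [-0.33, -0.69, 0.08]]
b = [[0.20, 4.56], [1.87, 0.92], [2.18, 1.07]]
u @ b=[[-0.40,5.78], [-1.18,-2.05]]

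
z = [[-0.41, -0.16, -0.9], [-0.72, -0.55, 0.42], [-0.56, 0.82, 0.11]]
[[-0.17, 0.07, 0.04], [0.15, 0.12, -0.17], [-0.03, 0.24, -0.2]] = z@[[-0.02, -0.25, 0.22], [-0.08, 0.12, -0.08], [0.21, 0.01, -0.13]]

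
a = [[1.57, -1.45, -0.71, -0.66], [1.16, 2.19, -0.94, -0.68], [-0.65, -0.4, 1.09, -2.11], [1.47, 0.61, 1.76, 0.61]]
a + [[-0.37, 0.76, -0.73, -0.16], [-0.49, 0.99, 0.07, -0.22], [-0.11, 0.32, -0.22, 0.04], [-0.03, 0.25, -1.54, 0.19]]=[[1.2, -0.69, -1.44, -0.82], [0.67, 3.18, -0.87, -0.90], [-0.76, -0.08, 0.87, -2.07], [1.44, 0.86, 0.22, 0.80]]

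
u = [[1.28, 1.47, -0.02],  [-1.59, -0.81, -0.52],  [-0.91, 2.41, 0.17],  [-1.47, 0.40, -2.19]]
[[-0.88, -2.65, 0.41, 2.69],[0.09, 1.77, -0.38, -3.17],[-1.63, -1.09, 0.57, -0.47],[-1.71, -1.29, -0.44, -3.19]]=u @ [[0.10, -1.01, 0.05, 1.65], [-0.68, -0.91, 0.24, 0.40], [0.59, 1.1, 0.21, 0.42]]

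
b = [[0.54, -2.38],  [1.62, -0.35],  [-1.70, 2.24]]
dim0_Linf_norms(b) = [1.7, 2.38]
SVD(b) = [[-0.6, 0.58], [-0.31, -0.80], [0.74, 0.14]] @ diag([3.806923406885421, 1.4552780401380008]) @ [[-0.55, 0.84], [-0.84, -0.55]]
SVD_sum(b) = [[1.25, -1.92], [0.64, -0.99], [-1.53, 2.35]] + [[-0.71, -0.46], [0.98, 0.64], [-0.17, -0.11]]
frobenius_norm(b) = 4.08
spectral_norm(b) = 3.81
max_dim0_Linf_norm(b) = 2.38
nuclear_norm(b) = 5.26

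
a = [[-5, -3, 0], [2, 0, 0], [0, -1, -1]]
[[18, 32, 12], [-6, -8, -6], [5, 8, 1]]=a@[[-3, -4, -3], [-1, -4, 1], [-4, -4, -2]]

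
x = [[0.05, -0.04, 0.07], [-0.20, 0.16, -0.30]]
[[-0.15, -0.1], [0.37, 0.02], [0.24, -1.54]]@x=[[0.01,  -0.01,  0.02], [0.01,  -0.01,  0.02], [0.32,  -0.26,  0.48]]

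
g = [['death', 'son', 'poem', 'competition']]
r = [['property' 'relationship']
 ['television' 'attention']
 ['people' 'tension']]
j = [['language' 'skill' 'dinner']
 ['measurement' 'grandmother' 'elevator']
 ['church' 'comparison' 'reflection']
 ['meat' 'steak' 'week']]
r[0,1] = 'relationship'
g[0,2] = 'poem'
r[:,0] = ['property', 'television', 'people']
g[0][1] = 'son'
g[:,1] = ['son']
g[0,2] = 'poem'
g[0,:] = ['death', 'son', 'poem', 'competition']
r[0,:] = ['property', 'relationship']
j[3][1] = 'steak'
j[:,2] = ['dinner', 'elevator', 'reflection', 'week']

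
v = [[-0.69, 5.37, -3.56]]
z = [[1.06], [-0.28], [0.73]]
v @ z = [[-4.83]]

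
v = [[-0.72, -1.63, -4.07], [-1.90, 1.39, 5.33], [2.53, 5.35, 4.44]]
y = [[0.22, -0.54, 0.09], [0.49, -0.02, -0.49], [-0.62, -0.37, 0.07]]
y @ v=[[1.10, -0.63, -3.37], [-1.55, -3.45, -4.28], [1.33, 0.87, 0.86]]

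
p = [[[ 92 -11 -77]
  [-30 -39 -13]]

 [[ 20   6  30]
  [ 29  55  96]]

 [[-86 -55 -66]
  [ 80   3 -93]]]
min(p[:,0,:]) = -86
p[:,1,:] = [[-30, -39, -13], [29, 55, 96], [80, 3, -93]]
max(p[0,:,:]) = 92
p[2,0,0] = -86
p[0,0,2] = -77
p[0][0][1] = -11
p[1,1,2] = 96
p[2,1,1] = 3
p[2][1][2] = -93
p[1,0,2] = 30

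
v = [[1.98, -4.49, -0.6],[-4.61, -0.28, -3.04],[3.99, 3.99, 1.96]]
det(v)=47.188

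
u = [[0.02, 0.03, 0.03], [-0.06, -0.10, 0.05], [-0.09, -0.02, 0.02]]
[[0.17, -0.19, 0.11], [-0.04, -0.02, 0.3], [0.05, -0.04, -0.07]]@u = [[0.00, 0.02, -0.0], [-0.03, -0.01, 0.00], [0.01, 0.01, -0.0]]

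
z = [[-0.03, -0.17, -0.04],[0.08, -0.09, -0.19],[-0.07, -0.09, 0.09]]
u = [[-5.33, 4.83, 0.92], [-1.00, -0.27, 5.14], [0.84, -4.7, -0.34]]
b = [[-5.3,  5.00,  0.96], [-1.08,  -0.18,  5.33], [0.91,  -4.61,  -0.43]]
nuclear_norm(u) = 15.99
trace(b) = -5.91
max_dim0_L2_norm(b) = 6.8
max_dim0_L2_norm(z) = 0.21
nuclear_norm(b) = 16.11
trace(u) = -5.94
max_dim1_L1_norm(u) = 11.08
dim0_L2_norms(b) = [5.48, 6.8, 5.43]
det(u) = -105.51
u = z + b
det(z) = 0.00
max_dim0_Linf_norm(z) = 0.19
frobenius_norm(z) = 0.32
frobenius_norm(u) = 10.15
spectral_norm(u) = 8.40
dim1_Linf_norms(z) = [0.17, 0.19, 0.09]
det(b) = -103.77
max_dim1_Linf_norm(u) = 5.33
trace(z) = -0.03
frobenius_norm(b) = 10.29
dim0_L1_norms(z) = [0.18, 0.35, 0.32]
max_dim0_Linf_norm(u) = 5.33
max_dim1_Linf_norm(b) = 5.33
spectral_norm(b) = 8.53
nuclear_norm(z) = 0.46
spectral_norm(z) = 0.25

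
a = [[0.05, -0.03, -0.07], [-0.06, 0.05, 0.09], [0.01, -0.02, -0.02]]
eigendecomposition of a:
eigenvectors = [[-0.53,0.72,0.32], [0.8,-0.27,-0.81], [-0.27,0.63,0.49]]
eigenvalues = [0.06, -0.0, 0.02]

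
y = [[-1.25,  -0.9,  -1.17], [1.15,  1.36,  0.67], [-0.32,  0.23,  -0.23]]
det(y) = -0.280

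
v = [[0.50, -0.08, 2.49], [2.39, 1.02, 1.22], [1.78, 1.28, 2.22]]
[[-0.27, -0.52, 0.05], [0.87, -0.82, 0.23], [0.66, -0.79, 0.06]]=v @ [[0.27, -0.28, 0.18],[0.40, 0.03, -0.17],[-0.15, -0.15, -0.02]]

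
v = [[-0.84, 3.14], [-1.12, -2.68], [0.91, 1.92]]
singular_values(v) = [4.58, 1.59]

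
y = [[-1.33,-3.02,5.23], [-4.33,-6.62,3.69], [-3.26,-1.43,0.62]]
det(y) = -53.82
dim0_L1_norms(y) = [8.92, 11.07, 9.54]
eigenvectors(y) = [[-0.62+0.00j, -0.62-0.00j, (-0.24+0j)], [(0.23-0.46j), 0.23+0.46j, -0.93+0.00j], [0.02-0.60j, 0.02+0.60j, (-0.29+0j)]]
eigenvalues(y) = [(-0.38+2.84j), (-0.38-2.84j), (-6.58+0j)]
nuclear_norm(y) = 15.53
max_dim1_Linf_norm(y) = 6.62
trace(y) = -7.33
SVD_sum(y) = [[-2.66, -3.83, 3.08], [-4.10, -5.92, 4.76], [-1.36, -1.97, 1.58]] + [[1.65, 0.43, 1.96], [-0.68, -0.18, -0.8], [-1.17, -0.30, -1.39]] + [[-0.33, 0.38, 0.19], [0.45, -0.53, -0.27], [-0.72, 0.84, 0.43]]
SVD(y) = [[-0.52,0.77,0.36], [-0.81,-0.32,-0.5], [-0.27,-0.55,0.79]] @ diag([10.675049162159533, 3.3582171261887215, 1.501400385923058]) @ [[0.48,0.69,-0.55], [0.64,0.16,0.75], [-0.61,0.71,0.36]]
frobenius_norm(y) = 11.29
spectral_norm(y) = 10.68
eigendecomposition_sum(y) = [[(-0.31+1.25j),-0.50-0.51j,1.84+0.58j],[-0.81-0.70j,0.57-0.18j,(-1.13+1.15j)],[(-1.2-0.35j),(0.51-0.47j),-0.63+1.77j]] + [[-0.31-1.25j, (-0.5+0.51j), (1.84-0.58j)], [(-0.81+0.7j), 0.57+0.18j, (-1.13-1.15j)], [(-1.2+0.35j), (0.51+0.47j), -0.63-1.77j]] + [[-0.70-0.00j, (-2.02-0j), 1.55-0.00j], [(-2.71-0j), (-7.75-0j), 5.94-0.00j], [(-0.86-0j), (-2.45-0j), 1.88-0.00j]]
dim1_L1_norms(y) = [9.58, 14.64, 5.31]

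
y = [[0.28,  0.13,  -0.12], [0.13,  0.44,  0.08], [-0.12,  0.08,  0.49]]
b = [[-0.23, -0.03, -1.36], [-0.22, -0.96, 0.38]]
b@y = [[0.09, -0.15, -0.64],[-0.23, -0.42, 0.14]]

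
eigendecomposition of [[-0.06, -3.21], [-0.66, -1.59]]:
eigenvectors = [[0.96, 0.8], [-0.26, 0.6]]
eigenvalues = [0.82, -2.47]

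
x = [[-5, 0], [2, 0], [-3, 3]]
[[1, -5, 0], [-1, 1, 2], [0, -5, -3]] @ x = [[-15, 0], [1, 6], [-1, -9]]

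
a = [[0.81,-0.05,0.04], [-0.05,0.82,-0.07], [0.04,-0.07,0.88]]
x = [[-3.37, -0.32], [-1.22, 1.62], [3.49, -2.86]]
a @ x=[[-2.53, -0.45], [-1.08, 1.54], [3.02, -2.64]]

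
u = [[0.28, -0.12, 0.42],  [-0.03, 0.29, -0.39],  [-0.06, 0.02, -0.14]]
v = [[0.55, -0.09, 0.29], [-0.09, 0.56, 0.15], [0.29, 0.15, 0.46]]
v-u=[[0.27,0.03,-0.13], [-0.06,0.27,0.54], [0.35,0.13,0.6]]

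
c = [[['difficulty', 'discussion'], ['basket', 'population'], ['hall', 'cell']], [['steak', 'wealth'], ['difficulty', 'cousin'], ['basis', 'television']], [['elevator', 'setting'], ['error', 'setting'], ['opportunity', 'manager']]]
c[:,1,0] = ['basket', 'difficulty', 'error']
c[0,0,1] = 'discussion'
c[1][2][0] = 'basis'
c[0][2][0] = 'hall'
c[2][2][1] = 'manager'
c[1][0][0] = 'steak'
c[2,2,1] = 'manager'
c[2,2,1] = 'manager'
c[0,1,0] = 'basket'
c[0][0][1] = 'discussion'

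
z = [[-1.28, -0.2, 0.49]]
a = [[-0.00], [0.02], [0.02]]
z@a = [[0.01]]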